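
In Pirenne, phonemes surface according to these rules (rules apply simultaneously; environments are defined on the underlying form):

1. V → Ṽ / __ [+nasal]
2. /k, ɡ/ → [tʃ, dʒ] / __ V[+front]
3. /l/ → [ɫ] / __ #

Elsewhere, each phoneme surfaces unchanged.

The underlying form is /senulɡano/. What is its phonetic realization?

/s/ (word-initial): no rule targets it → [s].
/e/ meets the environment for rule 1 (before a nasal consonant) → [ẽ].
/n/ (between /e/ and /u/) is unaffected → [n].
/u/ (between /n/ and /l/) is in the target of rule 1 but the environment (before a nasal consonant) is not met → [u].
/l/ (between /u/ and /ɡ/) is in the target of rule 3 but the environment (word-finally) is not met → [l].
/ɡ/ — between /l/ and /a/; rule 2 does not apply here → [ɡ].
/a/ (between /ɡ/ and /n/): before a nasal consonant, so rule 1 applies → [ã].
/n/ — not in any rule's target class → [n].
/o/ (word-final): rule 1 targets it, but not before a nasal consonant → unchanged [o].

[sẽnulɡãno]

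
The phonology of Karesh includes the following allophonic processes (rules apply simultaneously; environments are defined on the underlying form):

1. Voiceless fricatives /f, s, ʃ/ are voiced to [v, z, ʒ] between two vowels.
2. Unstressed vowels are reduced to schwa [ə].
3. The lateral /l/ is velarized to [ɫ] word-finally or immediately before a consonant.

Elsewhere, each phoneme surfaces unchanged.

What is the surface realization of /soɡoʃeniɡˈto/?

[səɡəʒənəɡˈto]

/s/ (word-initial) fails the environment for rule 1, so it stays [s].
Rule 2 applies to /o/ (between /s/ and /ɡ/: in an unstressed syllable) → [ə].
/ɡ/ stays [ɡ].
/o/ (between /ɡ/ and /ʃ/): in an unstressed syllable, so rule 2 applies → [ə].
/ʃ/ — between /o/ and /e/, between two vowels — surfaces as [ʒ] (rule 1).
/e/ (between /ʃ/ and /n/) occurs in an unstressed syllable → [ə] by rule 2.
/n/ (between /e/ and /i/) is unaffected → [n].
/i/ — between /n/ and /ɡ/, in an unstressed syllable — surfaces as [ə] (rule 2).
/ɡ/ — not in any rule's target class → [ɡ].
/t/ — not in any rule's target class → [t].
/o/ (word-final) is in the target of rule 2 but the environment (in an unstressed syllable) is not met → [o].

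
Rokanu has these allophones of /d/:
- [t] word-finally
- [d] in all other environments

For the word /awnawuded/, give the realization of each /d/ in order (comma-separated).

Occurrence 1 (position 7): no conditioning environment matches → elsewhere allophone [d].
Occurrence 2 (position 9): word-finally → [t].

[d], [t]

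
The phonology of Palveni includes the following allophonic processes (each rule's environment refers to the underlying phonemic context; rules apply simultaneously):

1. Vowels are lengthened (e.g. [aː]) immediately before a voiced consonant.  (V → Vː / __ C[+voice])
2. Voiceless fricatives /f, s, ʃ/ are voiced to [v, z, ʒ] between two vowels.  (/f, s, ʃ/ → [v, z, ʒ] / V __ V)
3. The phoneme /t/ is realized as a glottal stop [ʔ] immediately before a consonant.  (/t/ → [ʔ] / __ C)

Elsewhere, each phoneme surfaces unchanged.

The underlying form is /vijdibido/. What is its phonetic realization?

[viːjdiːbiːdo]

/v/ — not in any rule's target class → [v].
/i/ (between /v/ and /j/): before a voiced consonant, so rule 1 applies → [iː].
/j/ stays [j].
/d/ — not in any rule's target class → [d].
Rule 1 applies to /i/ (between /d/ and /b/: before a voiced consonant) → [iː].
/b/ — not in any rule's target class → [b].
/i/ (between /b/ and /d/): before a voiced consonant, so rule 1 applies → [iː].
/d/ — not in any rule's target class → [d].
/o/ (word-final) fails the environment for rule 1, so it stays [o].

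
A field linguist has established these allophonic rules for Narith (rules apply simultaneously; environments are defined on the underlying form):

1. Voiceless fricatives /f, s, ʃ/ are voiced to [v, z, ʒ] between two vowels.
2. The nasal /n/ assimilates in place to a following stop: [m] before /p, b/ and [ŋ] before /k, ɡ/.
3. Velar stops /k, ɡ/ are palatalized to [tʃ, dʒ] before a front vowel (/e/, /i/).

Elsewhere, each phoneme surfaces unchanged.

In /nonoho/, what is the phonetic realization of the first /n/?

/n/ — word-initial; rule 2 does not apply here → [n].

[n]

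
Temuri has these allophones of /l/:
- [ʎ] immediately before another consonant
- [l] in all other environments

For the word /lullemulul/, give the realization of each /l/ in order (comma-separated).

[l], [ʎ], [l], [l], [l]

Occurrence 1 (position 1): no conditioning environment matches → elsewhere allophone [l].
Occurrence 2 (position 3): immediately before another consonant → [ʎ].
Occurrence 3 (position 4): no conditioning environment matches → elsewhere allophone [l].
Occurrence 4 (position 8): no conditioning environment matches → elsewhere allophone [l].
Occurrence 5 (position 10): no conditioning environment matches → elsewhere allophone [l].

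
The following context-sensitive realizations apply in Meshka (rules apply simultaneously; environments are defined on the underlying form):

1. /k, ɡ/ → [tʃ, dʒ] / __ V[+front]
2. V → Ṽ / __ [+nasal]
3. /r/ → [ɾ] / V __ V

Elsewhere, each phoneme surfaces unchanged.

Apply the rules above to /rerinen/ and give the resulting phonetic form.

/r/ (word-initial) is in the target of rule 3 but the environment (between two vowels) is not met → [r].
/e/ (between /r/ and /r/) is in the target of rule 2 but the environment (before a nasal consonant) is not met → [e].
Rule 3 applies to /r/ (between /e/ and /i/: between two vowels) → [ɾ].
/i/ (between /r/ and /n/): before a nasal consonant, so rule 2 applies → [ĩ].
/e/ (between /n/ and /n/) occurs before a nasal consonant → [ẽ] by rule 2.

[reɾĩnẽn]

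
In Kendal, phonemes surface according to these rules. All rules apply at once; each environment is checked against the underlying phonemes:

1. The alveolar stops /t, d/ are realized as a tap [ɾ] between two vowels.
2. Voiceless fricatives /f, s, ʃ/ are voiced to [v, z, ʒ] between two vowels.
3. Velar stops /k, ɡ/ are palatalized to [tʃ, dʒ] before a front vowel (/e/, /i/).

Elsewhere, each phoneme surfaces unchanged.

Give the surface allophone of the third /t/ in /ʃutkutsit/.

/t/ (word-final) fails the environment for rule 1, so it stays [t].

[t]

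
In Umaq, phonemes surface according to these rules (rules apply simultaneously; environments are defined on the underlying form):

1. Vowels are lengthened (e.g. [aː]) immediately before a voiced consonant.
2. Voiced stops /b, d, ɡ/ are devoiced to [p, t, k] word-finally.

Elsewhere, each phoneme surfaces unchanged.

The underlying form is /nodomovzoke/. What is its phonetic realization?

/n/ stays [n].
/o/ meets the environment for rule 1 (before a voiced consonant) → [oː].
/d/ — between /o/ and /o/; rule 2 does not apply here → [d].
Rule 1 applies to /o/ (between /d/ and /m/: before a voiced consonant) → [oː].
/m/ stays [m].
/o/ (between /m/ and /v/) occurs before a voiced consonant → [oː] by rule 1.
/v/ (between /o/ and /z/) is unaffected → [v].
/z/ (between /v/ and /o/): no rule targets it → [z].
/o/ (between /z/ and /k/) fails the environment for rule 1, so it stays [o].
/k/ — not in any rule's target class → [k].
/e/ — word-final; rule 1 does not apply here → [e].

[noːdoːmoːvzoke]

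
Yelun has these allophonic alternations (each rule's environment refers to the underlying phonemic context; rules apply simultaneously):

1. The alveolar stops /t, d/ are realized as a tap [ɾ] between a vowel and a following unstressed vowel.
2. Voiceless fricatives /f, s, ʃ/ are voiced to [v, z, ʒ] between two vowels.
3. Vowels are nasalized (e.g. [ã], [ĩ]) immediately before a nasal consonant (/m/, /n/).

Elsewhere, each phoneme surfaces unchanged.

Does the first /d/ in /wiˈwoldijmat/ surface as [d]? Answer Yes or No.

Yes

/d/ — between /l/ and /i/; rule 1 does not apply here → [d].
The actual realization is [d], which matches [d].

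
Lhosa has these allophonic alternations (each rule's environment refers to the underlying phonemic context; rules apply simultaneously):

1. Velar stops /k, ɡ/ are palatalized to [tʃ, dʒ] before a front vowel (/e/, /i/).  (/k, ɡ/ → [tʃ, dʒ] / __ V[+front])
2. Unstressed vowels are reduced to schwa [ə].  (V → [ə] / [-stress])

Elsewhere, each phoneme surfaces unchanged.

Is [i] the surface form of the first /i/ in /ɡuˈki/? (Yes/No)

Yes

/i/ (word-final) is in the target of rule 2 but the environment (in an unstressed syllable) is not met → [i].
The actual realization is [i], which matches [i].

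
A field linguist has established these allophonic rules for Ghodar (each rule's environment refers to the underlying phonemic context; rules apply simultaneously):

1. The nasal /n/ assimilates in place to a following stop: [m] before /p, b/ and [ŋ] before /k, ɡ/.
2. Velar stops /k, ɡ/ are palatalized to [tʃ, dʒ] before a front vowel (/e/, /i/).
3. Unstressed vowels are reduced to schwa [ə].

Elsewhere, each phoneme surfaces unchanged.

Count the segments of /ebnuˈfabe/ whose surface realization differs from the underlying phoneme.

3

Segments that undergo a rule: /e/ → [ə] (rule 3); /u/ → [ə] (rule 3); /e/ → [ə] (rule 3).
All other segments surface unchanged.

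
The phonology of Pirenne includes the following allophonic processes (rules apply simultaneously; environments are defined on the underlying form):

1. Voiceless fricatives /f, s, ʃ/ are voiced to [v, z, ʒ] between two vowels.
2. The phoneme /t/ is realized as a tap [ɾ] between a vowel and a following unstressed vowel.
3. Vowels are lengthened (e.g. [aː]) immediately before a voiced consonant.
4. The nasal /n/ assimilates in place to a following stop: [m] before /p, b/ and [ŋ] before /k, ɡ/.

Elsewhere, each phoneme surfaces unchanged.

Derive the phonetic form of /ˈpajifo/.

/p/ (word-initial): no rule targets it → [p].
Rule 3 applies to /a/ (between /p/ and /j/: before a voiced consonant) → [aː].
/j/ — not in any rule's target class → [j].
/i/ (between /j/ and /f/): rule 3 targets it, but not before a voiced consonant → unchanged [i].
/f/ (between /i/ and /o/) occurs between two vowels → [v] by rule 1.
/o/ (word-final): rule 3 targets it, but not before a voiced consonant → unchanged [o].

[ˈpaːjivo]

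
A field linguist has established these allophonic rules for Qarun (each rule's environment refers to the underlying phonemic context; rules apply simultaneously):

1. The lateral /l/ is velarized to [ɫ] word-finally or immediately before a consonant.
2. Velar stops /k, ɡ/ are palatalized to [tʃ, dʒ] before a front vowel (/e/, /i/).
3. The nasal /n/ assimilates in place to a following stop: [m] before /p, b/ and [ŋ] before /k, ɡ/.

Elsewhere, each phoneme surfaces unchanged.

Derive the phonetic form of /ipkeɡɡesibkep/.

/k/ (between /p/ and /e/): before a front vowel, so rule 2 applies → [tʃ].
/ɡ/ (between /e/ and /ɡ/): rule 2 targets it, but not before a front vowel → unchanged [ɡ].
/ɡ/ (between /ɡ/ and /e/) occurs before a front vowel → [dʒ] by rule 2.
/k/ (between /b/ and /e/) occurs before a front vowel → [tʃ] by rule 2.

[iptʃeɡdʒesibtʃep]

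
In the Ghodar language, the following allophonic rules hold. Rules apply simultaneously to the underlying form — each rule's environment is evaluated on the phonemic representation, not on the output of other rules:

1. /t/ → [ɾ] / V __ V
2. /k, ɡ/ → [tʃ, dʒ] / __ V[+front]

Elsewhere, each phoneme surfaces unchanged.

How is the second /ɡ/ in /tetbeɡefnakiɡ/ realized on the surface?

[ɡ]

/ɡ/ (word-final): rule 2 targets it, but not before a front vowel → unchanged [ɡ].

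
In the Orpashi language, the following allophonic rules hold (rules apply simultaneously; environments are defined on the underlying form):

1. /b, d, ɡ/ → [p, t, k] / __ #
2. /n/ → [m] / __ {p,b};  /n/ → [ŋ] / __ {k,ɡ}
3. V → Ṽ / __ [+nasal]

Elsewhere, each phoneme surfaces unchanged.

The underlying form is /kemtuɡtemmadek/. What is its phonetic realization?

Rule 3 applies to /e/ (between /k/ and /m/: before a nasal consonant) → [ẽ].
/u/ — between /t/ and /ɡ/; rule 3 does not apply here → [u].
/ɡ/ (between /u/ and /t/): rule 1 targets it, but not word-finally → unchanged [ɡ].
/e/ (between /t/ and /m/): before a nasal consonant, so rule 3 applies → [ẽ].
/a/ (between /m/ and /d/): rule 3 targets it, but not before a nasal consonant → unchanged [a].
/d/ (between /a/ and /e/): rule 1 targets it, but not word-finally → unchanged [d].
/e/ (between /d/ and /k/) is in the target of rule 3 but the environment (before a nasal consonant) is not met → [e].

[kẽmtuɡtẽmmadek]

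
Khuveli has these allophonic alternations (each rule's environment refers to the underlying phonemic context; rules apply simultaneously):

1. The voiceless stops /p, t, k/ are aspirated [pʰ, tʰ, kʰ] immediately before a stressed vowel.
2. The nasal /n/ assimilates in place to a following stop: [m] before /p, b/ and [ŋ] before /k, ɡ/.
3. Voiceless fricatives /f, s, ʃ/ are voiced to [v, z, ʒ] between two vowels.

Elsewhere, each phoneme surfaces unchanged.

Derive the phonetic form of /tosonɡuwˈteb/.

/t/ (word-initial): rule 1 targets it, but not immediately before a stressed vowel → unchanged [t].
/o/ stays [o].
/s/ — between /o/ and /o/, between two vowels — surfaces as [z] (rule 3).
/o/ stays [o].
/n/ (between /o/ and /ɡ/) occurs before a labial or velar stop → [ŋ] by rule 2.
/ɡ/ (between /n/ and /u/): no rule targets it → [ɡ].
/u/ stays [u].
/w/ (between /u/ and /t/) is unaffected → [w].
Rule 1 applies to /t/ (between /w/ and /e/: immediately before a stressed vowel) → [tʰ].
/e/ — not in any rule's target class → [e].
/b/ (word-final): no rule targets it → [b].

[tozoŋɡuwˈtʰeb]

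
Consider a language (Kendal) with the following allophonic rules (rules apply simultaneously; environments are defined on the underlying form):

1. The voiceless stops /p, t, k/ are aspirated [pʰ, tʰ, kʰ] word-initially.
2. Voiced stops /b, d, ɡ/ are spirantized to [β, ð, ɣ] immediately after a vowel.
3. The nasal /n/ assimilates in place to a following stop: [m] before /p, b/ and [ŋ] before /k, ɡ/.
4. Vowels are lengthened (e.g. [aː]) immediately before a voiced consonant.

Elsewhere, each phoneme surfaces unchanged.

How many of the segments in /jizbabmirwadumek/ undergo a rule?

Segments that undergo a rule: /i/ → [iː] (rule 4); /a/ → [aː] (rule 4); /b/ → [β] (rule 2); /i/ → [iː] (rule 4); /a/ → [aː] (rule 4); /d/ → [ð] (rule 2); /u/ → [uː] (rule 4).
All other segments surface unchanged.

7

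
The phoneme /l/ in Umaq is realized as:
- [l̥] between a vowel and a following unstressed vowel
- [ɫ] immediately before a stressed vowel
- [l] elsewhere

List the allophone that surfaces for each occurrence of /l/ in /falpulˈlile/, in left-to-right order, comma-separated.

Occurrence 1 (position 3): no conditioning environment matches → elsewhere allophone [l].
Occurrence 2 (position 6): no conditioning environment matches → elsewhere allophone [l].
Occurrence 3 (position 7): immediately before a stressed vowel → [ɫ].
Occurrence 4 (position 9): between a vowel and a following unstressed vowel → [l̥].

[l], [l], [ɫ], [l̥]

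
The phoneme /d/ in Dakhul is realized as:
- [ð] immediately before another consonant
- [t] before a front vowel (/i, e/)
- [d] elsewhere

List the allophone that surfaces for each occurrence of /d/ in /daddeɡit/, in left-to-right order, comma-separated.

Occurrence 1 (position 1): no conditioning environment matches → elsewhere allophone [d].
Occurrence 2 (position 3): immediately before another consonant → [ð].
Occurrence 3 (position 4): before a front vowel (/i, e/) → [t].

[d], [ð], [t]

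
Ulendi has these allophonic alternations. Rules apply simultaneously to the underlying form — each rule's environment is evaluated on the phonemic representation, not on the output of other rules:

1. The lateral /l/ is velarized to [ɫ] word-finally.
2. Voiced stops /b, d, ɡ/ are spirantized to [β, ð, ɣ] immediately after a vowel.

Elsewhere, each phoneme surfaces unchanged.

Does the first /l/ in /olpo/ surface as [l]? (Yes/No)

/l/ (between /o/ and /p/): rule 1 targets it, but not word-finally → unchanged [l].
The actual realization is [l], which matches [l].

Yes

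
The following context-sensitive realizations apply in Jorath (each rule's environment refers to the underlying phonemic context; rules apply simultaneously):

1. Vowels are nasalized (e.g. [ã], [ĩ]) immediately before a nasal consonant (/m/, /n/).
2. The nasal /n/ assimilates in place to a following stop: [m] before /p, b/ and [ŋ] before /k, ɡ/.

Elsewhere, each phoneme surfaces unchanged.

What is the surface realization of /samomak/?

[sãmõmak]

/a/ (between /s/ and /m/) occurs before a nasal consonant → [ã] by rule 1.
/o/ — between /m/ and /m/, before a nasal consonant — surfaces as [õ] (rule 1).
/a/ (between /m/ and /k/) is in the target of rule 1 but the environment (before a nasal consonant) is not met → [a].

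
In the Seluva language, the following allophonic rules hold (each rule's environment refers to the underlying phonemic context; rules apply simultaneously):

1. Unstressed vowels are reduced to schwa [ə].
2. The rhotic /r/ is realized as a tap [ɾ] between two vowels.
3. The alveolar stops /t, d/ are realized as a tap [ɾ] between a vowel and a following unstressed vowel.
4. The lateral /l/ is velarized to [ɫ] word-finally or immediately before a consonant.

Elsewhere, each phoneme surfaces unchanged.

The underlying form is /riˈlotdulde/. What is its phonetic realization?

[rəˈlotdəɫdə]

/r/ (word-initial): rule 2 targets it, but not between two vowels → unchanged [r].
/i/ (between /r/ and /l/): in an unstressed syllable, so rule 1 applies → [ə].
/l/ (between /i/ and /o/) fails the environment for rule 4, so it stays [l].
/o/ — between /l/ and /t/; rule 1 does not apply here → [o].
/t/ (between /o/ and /d/) is in the target of rule 3 but the environment (between a vowel and a following unstressed vowel) is not met → [t].
/d/ — between /t/ and /u/; rule 3 does not apply here → [d].
Rule 1 applies to /u/ (between /d/ and /l/: in an unstressed syllable) → [ə].
/l/ — between /u/ and /d/, word-finally or immediately before a consonant — surfaces as [ɫ] (rule 4).
/d/ (between /l/ and /e/): rule 3 targets it, but not between a vowel and a following unstressed vowel → unchanged [d].
/e/ (word-final): in an unstressed syllable, so rule 1 applies → [ə].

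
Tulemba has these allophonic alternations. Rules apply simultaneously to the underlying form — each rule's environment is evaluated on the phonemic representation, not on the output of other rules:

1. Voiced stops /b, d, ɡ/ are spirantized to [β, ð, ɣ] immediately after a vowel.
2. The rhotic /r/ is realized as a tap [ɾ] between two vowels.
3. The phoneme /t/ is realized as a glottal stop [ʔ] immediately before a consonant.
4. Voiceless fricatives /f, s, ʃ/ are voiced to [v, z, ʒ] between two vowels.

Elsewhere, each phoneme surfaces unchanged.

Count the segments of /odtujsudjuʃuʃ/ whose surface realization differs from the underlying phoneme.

Segments that undergo a rule: /d/ → [ð] (rule 1); /d/ → [ð] (rule 1); /ʃ/ → [ʒ] (rule 4).
All other segments surface unchanged.

3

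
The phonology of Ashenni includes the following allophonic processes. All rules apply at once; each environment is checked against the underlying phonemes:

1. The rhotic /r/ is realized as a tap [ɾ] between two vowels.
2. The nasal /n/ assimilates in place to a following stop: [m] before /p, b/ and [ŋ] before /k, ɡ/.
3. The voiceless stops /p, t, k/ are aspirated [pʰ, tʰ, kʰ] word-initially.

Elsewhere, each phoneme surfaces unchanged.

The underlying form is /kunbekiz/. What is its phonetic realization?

[kʰumbekiz]

/k/ meets the environment for rule 3 (word-initially) → [kʰ].
/u/ (between /k/ and /n/) is unaffected → [u].
/n/ — between /u/ and /b/, before a labial or velar stop — surfaces as [m] (rule 2).
/b/ (between /n/ and /e/): no rule targets it → [b].
/e/ stays [e].
/k/ (between /e/ and /i/) fails the environment for rule 3, so it stays [k].
/i/ — not in any rule's target class → [i].
/z/ stays [z].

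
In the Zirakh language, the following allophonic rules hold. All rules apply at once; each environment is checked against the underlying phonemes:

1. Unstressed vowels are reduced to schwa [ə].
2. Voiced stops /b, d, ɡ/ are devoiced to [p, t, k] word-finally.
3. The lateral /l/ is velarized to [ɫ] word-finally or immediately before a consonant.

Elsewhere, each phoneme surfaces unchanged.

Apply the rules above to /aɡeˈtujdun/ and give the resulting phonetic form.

[əɡəˈtujdən]

/a/ — word-initial, in an unstressed syllable — surfaces as [ə] (rule 1).
/ɡ/ — between /a/ and /e/; rule 2 does not apply here → [ɡ].
/e/ meets the environment for rule 1 (in an unstressed syllable) → [ə].
/t/ — not in any rule's target class → [t].
/u/ (between /t/ and /j/): rule 1 targets it, but not in an unstressed syllable → unchanged [u].
/j/ (between /u/ and /d/) is unaffected → [j].
/d/ (between /j/ and /u/): rule 2 targets it, but not word-finally → unchanged [d].
/u/ (between /d/ and /n/) occurs in an unstressed syllable → [ə] by rule 1.
/n/ (word-final): no rule targets it → [n].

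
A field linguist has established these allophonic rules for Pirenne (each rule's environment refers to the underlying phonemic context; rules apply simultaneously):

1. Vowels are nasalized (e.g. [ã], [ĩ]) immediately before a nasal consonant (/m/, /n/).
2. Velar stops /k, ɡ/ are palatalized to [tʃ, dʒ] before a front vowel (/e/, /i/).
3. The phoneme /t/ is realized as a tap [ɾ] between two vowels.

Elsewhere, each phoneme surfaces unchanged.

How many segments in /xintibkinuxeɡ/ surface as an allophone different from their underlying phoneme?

3

Segments that undergo a rule: /i/ → [ĩ] (rule 1); /k/ → [tʃ] (rule 2); /i/ → [ĩ] (rule 1).
All other segments surface unchanged.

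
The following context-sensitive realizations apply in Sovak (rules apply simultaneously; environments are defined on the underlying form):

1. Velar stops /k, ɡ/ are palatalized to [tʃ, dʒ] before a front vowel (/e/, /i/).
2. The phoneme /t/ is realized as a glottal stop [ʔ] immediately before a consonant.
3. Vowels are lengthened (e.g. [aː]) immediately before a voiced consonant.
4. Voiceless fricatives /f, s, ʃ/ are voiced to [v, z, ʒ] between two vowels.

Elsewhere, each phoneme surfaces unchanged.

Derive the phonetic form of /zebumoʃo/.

[zeːbuːmoʒo]

Rule 3 applies to /e/ (between /z/ and /b/: before a voiced consonant) → [eː].
/u/ (between /b/ and /m/): before a voiced consonant, so rule 3 applies → [uː].
/o/ — between /m/ and /ʃ/; rule 3 does not apply here → [o].
/ʃ/ meets the environment for rule 4 (between two vowels) → [ʒ].
/o/ (word-final) is in the target of rule 3 but the environment (before a voiced consonant) is not met → [o].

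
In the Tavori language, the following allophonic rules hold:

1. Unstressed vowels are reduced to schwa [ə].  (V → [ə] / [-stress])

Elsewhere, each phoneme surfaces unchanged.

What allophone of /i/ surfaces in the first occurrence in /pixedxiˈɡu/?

/i/ — between /p/ and /x/, in an unstressed syllable — surfaces as [ə] (rule 1).

[ə]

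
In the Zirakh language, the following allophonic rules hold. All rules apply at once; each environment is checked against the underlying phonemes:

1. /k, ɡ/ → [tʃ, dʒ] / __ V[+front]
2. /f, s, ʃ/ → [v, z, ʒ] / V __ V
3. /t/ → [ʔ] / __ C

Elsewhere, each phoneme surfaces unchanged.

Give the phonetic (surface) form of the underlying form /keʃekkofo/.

[tʃeʒekkovo]

/k/ (word-initial): before a front vowel, so rule 1 applies → [tʃ].
Rule 2 applies to /ʃ/ (between /e/ and /e/: between two vowels) → [ʒ].
/k/ — between /e/ and /k/; rule 1 does not apply here → [k].
/k/ (between /k/ and /o/) fails the environment for rule 1, so it stays [k].
/f/ — between /o/ and /o/, between two vowels — surfaces as [v] (rule 2).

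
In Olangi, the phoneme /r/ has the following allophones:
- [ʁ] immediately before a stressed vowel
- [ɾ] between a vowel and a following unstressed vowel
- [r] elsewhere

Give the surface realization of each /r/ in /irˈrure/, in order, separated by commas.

Occurrence 1 (position 2): no conditioning environment matches → elsewhere allophone [r].
Occurrence 2 (position 3): immediately before a stressed vowel → [ʁ].
Occurrence 3 (position 5): between a vowel and a following unstressed vowel → [ɾ].

[r], [ʁ], [ɾ]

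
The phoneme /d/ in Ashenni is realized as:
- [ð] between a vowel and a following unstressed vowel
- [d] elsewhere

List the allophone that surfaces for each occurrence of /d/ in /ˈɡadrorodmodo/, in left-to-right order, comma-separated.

Occurrence 1 (position 3): no conditioning environment matches → elsewhere allophone [d].
Occurrence 2 (position 8): no conditioning environment matches → elsewhere allophone [d].
Occurrence 3 (position 11): between a vowel and a following unstressed vowel → [ð].

[d], [d], [ð]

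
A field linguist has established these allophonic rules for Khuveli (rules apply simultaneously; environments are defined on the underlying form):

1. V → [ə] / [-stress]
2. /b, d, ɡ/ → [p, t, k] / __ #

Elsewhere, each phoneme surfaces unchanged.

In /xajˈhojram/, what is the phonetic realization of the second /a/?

[ə]

/a/ meets the environment for rule 1 (in an unstressed syllable) → [ə].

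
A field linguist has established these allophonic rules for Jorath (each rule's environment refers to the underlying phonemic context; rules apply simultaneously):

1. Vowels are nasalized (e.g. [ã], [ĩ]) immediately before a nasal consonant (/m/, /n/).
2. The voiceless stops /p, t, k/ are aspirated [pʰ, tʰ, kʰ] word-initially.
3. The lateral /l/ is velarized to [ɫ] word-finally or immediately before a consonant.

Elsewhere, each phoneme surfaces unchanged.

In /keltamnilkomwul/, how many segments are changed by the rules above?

Segments that undergo a rule: /k/ → [kʰ] (rule 2); /l/ → [ɫ] (rule 3); /a/ → [ã] (rule 1); /l/ → [ɫ] (rule 3); /o/ → [õ] (rule 1); /l/ → [ɫ] (rule 3).
All other segments surface unchanged.

6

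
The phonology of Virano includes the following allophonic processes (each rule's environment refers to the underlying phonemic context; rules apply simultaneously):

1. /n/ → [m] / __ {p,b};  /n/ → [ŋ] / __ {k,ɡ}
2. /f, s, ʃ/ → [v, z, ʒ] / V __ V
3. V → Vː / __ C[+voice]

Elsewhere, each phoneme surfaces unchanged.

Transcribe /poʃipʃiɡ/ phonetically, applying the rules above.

/p/ — not in any rule's target class → [p].
/o/ (between /p/ and /ʃ/): rule 3 targets it, but not before a voiced consonant → unchanged [o].
/ʃ/ (between /o/ and /i/) occurs between two vowels → [ʒ] by rule 2.
/i/ (between /ʃ/ and /p/): rule 3 targets it, but not before a voiced consonant → unchanged [i].
/p/ — not in any rule's target class → [p].
/ʃ/ (between /p/ and /i/): rule 2 targets it, but not between two vowels → unchanged [ʃ].
/i/ meets the environment for rule 3 (before a voiced consonant) → [iː].
/ɡ/ stays [ɡ].

[poʒipʃiːɡ]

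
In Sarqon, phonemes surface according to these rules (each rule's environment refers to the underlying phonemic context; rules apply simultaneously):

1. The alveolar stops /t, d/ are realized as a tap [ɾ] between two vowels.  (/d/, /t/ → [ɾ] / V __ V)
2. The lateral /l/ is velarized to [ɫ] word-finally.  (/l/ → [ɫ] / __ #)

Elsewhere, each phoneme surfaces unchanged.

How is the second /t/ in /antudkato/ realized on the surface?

/t/ meets the environment for rule 1 (between two vowels) → [ɾ].

[ɾ]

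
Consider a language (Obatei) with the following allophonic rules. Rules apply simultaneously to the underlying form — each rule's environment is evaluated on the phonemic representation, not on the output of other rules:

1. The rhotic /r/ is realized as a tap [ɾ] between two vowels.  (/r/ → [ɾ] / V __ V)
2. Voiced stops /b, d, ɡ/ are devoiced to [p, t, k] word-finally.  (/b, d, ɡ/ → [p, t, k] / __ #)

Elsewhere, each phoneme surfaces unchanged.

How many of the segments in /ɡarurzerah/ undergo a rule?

2

Segments that undergo a rule: /r/ → [ɾ] (rule 1); /r/ → [ɾ] (rule 1).
All other segments surface unchanged.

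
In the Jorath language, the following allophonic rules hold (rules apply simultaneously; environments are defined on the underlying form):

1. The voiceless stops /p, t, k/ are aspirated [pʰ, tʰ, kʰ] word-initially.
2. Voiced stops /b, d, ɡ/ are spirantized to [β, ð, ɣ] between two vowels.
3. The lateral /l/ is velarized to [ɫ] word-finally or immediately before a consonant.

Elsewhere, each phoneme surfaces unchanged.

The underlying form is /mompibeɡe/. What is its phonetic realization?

[mompiβeɣe]

/m/ (word-initial): no rule targets it → [m].
/o/ — not in any rule's target class → [o].
/m/ — not in any rule's target class → [m].
/p/ (between /m/ and /i/) is in the target of rule 1 but the environment (word-initially) is not met → [p].
/i/ stays [i].
/b/ meets the environment for rule 2 (between two vowels) → [β].
/e/ stays [e].
/ɡ/ (between /e/ and /e/): between two vowels, so rule 2 applies → [ɣ].
/e/ — not in any rule's target class → [e].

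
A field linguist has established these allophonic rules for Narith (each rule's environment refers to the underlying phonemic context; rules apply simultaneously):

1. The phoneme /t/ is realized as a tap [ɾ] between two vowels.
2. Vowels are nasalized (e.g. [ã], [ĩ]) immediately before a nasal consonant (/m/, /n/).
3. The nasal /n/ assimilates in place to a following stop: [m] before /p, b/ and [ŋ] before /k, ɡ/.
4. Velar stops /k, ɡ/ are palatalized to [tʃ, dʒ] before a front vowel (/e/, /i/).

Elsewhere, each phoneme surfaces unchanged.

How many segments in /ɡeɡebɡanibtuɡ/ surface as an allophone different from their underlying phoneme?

Segments that undergo a rule: /ɡ/ → [dʒ] (rule 4); /ɡ/ → [dʒ] (rule 4); /a/ → [ã] (rule 2).
All other segments surface unchanged.

3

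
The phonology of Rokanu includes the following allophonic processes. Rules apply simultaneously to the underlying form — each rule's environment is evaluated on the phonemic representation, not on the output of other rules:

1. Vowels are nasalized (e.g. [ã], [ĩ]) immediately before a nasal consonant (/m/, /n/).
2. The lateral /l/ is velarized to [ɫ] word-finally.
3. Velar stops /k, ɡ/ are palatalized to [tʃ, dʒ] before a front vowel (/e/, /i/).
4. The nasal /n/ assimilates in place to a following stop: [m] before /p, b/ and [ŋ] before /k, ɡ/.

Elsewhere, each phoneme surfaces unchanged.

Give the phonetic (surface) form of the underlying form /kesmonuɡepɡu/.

/k/ meets the environment for rule 3 (before a front vowel) → [tʃ].
/e/ — between /k/ and /s/; rule 1 does not apply here → [e].
/s/ — not in any rule's target class → [s].
/m/ stays [m].
/o/ — between /m/ and /n/, before a nasal consonant — surfaces as [õ] (rule 1).
/n/ (between /o/ and /u/) fails the environment for rule 4, so it stays [n].
/u/ (between /n/ and /ɡ/) is in the target of rule 1 but the environment (before a nasal consonant) is not met → [u].
Rule 3 applies to /ɡ/ (between /u/ and /e/: before a front vowel) → [dʒ].
/e/ (between /ɡ/ and /p/) fails the environment for rule 1, so it stays [e].
/p/ stays [p].
/ɡ/ (between /p/ and /u/) fails the environment for rule 3, so it stays [ɡ].
/u/ — word-final; rule 1 does not apply here → [u].

[tʃesmõnudʒepɡu]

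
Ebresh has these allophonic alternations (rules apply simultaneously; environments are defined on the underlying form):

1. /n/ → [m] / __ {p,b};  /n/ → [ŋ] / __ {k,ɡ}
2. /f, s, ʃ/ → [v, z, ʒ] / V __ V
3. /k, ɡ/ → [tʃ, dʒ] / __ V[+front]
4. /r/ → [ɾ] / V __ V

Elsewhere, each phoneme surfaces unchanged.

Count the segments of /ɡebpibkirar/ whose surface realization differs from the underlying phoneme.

3

Segments that undergo a rule: /ɡ/ → [dʒ] (rule 3); /k/ → [tʃ] (rule 3); /r/ → [ɾ] (rule 4).
All other segments surface unchanged.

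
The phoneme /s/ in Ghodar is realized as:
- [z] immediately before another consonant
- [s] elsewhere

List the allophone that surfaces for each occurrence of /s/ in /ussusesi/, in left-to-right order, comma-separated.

[z], [s], [s], [s]

Occurrence 1 (position 2): immediately before another consonant → [z].
Occurrence 2 (position 3): no conditioning environment matches → elsewhere allophone [s].
Occurrence 3 (position 5): no conditioning environment matches → elsewhere allophone [s].
Occurrence 4 (position 7): no conditioning environment matches → elsewhere allophone [s].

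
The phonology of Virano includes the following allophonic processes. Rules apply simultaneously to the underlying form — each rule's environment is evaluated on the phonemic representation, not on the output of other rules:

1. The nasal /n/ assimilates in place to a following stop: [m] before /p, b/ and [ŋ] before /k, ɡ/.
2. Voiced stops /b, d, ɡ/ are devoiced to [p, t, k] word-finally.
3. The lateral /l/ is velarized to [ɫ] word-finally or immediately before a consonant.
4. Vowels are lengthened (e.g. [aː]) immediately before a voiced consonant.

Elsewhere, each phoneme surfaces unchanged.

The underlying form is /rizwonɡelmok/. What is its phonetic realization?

/r/ — not in any rule's target class → [r].
/i/ meets the environment for rule 4 (before a voiced consonant) → [iː].
/z/ (between /i/ and /w/): no rule targets it → [z].
/w/ — not in any rule's target class → [w].
Rule 4 applies to /o/ (between /w/ and /n/: before a voiced consonant) → [oː].
Rule 1 applies to /n/ (between /o/ and /ɡ/: before a labial or velar stop) → [ŋ].
/ɡ/ (between /n/ and /e/): rule 2 targets it, but not word-finally → unchanged [ɡ].
/e/ — between /ɡ/ and /l/, before a voiced consonant — surfaces as [eː] (rule 4).
/l/ meets the environment for rule 3 (word-finally or immediately before a consonant) → [ɫ].
/m/ (between /l/ and /o/) is unaffected → [m].
/o/ (between /m/ and /k/) is in the target of rule 4 but the environment (before a voiced consonant) is not met → [o].
/k/ stays [k].

[riːzwoːŋɡeːɫmok]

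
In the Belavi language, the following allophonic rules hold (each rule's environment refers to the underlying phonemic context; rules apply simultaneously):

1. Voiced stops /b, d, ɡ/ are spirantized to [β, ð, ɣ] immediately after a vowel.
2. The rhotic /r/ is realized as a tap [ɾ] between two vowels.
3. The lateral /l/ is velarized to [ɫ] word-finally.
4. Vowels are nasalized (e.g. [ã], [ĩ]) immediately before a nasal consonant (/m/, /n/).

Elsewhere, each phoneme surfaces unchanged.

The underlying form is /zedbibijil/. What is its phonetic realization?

/z/ — not in any rule's target class → [z].
/e/ (between /z/ and /d/) is in the target of rule 4 but the environment (before a nasal consonant) is not met → [e].
/d/ (between /e/ and /b/): immediately after a vowel, so rule 1 applies → [ð].
/b/ — between /d/ and /i/; rule 1 does not apply here → [b].
/i/ — between /b/ and /b/; rule 4 does not apply here → [i].
Rule 1 applies to /b/ (between /i/ and /i/: immediately after a vowel) → [β].
/i/ — between /b/ and /j/; rule 4 does not apply here → [i].
/j/ (between /i/ and /i/) is unaffected → [j].
/i/ (between /j/ and /l/) fails the environment for rule 4, so it stays [i].
/l/ (word-final): word-finally, so rule 3 applies → [ɫ].

[zeðbiβijiɫ]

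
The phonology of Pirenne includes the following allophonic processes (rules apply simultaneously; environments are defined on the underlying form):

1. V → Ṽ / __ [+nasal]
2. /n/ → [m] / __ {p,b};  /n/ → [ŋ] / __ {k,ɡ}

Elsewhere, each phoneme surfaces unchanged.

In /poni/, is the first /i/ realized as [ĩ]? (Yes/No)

No

/i/ — word-final; rule 1 does not apply here → [i].
The actual realization is [i], not [ĩ].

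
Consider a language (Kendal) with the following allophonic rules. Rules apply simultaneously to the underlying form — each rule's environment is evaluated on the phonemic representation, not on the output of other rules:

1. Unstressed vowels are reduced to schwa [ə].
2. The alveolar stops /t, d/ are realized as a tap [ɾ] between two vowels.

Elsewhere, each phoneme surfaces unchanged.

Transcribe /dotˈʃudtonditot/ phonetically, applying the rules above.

[dətˈʃudtəndəɾət]

/d/ (word-initial): rule 2 targets it, but not between two vowels → unchanged [d].
/o/ (between /d/ and /t/): in an unstressed syllable, so rule 1 applies → [ə].
/t/ (between /o/ and /ʃ/): rule 2 targets it, but not between two vowels → unchanged [t].
/ʃ/ (between /t/ and /u/): no rule targets it → [ʃ].
/u/ (between /ʃ/ and /d/) fails the environment for rule 1, so it stays [u].
/d/ (between /u/ and /t/) is in the target of rule 2 but the environment (between two vowels) is not met → [d].
/t/ (between /d/ and /o/) fails the environment for rule 2, so it stays [t].
/o/ meets the environment for rule 1 (in an unstressed syllable) → [ə].
/n/ (between /o/ and /d/) is unaffected → [n].
/d/ (between /n/ and /i/): rule 2 targets it, but not between two vowels → unchanged [d].
/i/ (between /d/ and /t/) occurs in an unstressed syllable → [ə] by rule 1.
Rule 2 applies to /t/ (between /i/ and /o/: between two vowels) → [ɾ].
/o/ (between /t/ and /t/) occurs in an unstressed syllable → [ə] by rule 1.
/t/ (word-final): rule 2 targets it, but not between two vowels → unchanged [t].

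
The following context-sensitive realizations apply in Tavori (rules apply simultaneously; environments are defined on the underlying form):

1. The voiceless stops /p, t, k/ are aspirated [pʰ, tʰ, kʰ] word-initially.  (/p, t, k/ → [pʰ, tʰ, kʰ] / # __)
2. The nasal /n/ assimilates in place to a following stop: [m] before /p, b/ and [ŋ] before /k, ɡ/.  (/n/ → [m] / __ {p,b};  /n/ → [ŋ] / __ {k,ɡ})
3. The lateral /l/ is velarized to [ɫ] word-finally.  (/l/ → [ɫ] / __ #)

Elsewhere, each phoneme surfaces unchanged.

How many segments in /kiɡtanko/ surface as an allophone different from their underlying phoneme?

2

Segments that undergo a rule: /k/ → [kʰ] (rule 1); /n/ → [ŋ] (rule 2).
All other segments surface unchanged.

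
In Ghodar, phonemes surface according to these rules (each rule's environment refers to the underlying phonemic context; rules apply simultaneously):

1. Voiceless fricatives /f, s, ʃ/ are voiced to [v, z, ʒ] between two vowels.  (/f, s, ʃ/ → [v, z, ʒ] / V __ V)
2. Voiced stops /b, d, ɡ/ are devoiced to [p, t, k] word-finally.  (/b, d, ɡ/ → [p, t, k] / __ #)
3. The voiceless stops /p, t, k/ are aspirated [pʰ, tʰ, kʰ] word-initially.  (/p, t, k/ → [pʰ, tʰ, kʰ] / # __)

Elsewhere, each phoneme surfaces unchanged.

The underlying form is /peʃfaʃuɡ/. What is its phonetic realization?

[pʰeʃfaʒuk]

/p/ meets the environment for rule 3 (word-initially) → [pʰ].
/e/ stays [e].
/ʃ/ (between /e/ and /f/): rule 1 targets it, but not between two vowels → unchanged [ʃ].
/f/ (between /ʃ/ and /a/) is in the target of rule 1 but the environment (between two vowels) is not met → [f].
/a/ — not in any rule's target class → [a].
Rule 1 applies to /ʃ/ (between /a/ and /u/: between two vowels) → [ʒ].
/u/ (between /ʃ/ and /ɡ/): no rule targets it → [u].
/ɡ/ (word-final) occurs word-finally → [k] by rule 2.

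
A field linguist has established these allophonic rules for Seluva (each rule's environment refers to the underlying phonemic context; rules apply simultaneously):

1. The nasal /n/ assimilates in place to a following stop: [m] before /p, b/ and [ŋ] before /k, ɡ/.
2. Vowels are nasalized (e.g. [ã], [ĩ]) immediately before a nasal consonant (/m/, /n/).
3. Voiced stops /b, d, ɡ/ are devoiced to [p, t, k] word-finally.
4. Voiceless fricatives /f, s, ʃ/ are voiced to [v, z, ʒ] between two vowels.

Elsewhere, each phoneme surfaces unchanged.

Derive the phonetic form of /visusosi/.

[vizuzozi]

/i/ (between /v/ and /s/) fails the environment for rule 2, so it stays [i].
Rule 4 applies to /s/ (between /i/ and /u/: between two vowels) → [z].
/u/ (between /s/ and /s/) fails the environment for rule 2, so it stays [u].
Rule 4 applies to /s/ (between /u/ and /o/: between two vowels) → [z].
/o/ (between /s/ and /s/): rule 2 targets it, but not before a nasal consonant → unchanged [o].
Rule 4 applies to /s/ (between /o/ and /i/: between two vowels) → [z].
/i/ (word-final): rule 2 targets it, but not before a nasal consonant → unchanged [i].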